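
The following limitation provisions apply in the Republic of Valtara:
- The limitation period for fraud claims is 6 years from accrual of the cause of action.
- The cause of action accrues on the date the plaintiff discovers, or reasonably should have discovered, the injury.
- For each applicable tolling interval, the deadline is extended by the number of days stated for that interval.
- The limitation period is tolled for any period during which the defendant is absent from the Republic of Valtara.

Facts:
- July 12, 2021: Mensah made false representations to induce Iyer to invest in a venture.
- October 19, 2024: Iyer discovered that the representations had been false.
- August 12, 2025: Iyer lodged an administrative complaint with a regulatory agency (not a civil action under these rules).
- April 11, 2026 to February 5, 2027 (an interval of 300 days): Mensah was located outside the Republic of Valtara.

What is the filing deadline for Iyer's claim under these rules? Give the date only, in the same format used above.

Accrual is tied to discovery, so the period began on October 19, 2024 rather than on July 12, 2021 when the act occurred.
The untolled deadline — 6 years after October 19, 2024 — is October 19, 2030.
The period was tolled for 300 days by the defendant's absence from the jurisdiction (April 11, 2026 to February 5, 2027), pushing the deadline to August 15, 2031.
Nothing else in the chronology tolls or restarts the period.

August 15, 2031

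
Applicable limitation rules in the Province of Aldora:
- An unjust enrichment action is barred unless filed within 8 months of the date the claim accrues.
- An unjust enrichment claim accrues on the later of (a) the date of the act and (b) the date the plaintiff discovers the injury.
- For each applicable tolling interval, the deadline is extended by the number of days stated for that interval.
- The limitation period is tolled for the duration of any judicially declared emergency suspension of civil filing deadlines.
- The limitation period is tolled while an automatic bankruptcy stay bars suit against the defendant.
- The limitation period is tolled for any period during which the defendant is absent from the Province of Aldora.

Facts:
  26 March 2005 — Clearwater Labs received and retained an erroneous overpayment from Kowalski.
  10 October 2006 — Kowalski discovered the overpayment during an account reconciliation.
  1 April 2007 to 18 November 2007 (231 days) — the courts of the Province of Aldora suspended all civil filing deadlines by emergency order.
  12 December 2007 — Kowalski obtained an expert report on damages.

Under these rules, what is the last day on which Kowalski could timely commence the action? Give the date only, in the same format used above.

27 January 2008

Because discovery on 10 October 2006 post-dates the 26 March 2005 act, accrual under the later-of rule falls on 10 October 2006.
The untolled deadline — 8 months after 10 October 2006 — is 10 June 2007.
Because the emergency suspension of filing deadlines ran from 1 April 2007 to 18 November 2007, the deadline is extended by 231 days to 27 January 2008.
None of the other events listed affects the running of the period under the stated rules.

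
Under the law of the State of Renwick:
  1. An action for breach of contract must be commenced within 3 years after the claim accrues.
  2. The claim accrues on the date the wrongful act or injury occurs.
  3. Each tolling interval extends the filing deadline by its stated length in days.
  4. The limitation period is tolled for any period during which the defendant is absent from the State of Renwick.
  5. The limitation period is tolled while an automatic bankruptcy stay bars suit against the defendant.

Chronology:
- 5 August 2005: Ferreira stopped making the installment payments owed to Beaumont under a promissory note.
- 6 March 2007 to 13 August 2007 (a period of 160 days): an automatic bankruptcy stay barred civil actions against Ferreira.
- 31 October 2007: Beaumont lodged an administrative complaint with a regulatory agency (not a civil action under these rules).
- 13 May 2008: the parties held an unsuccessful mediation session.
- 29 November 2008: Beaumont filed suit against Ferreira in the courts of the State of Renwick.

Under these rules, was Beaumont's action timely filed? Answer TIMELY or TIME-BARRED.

The claim accrued on 5 August 2005, the date of the act.
Adding the 3 years base period to 5 August 2005 gives a deadline of 5 August 2008, before any tolling.
The period was tolled for 160 days by the automatic bankruptcy stay (6 March 2007 to 13 August 2007), pushing the deadline to 12 January 2009.
Nothing else in the chronology tolls or restarts the period.
Filing on 29 November 2008 beat the 12 January 2009 deadline — the action is timely.

TIMELY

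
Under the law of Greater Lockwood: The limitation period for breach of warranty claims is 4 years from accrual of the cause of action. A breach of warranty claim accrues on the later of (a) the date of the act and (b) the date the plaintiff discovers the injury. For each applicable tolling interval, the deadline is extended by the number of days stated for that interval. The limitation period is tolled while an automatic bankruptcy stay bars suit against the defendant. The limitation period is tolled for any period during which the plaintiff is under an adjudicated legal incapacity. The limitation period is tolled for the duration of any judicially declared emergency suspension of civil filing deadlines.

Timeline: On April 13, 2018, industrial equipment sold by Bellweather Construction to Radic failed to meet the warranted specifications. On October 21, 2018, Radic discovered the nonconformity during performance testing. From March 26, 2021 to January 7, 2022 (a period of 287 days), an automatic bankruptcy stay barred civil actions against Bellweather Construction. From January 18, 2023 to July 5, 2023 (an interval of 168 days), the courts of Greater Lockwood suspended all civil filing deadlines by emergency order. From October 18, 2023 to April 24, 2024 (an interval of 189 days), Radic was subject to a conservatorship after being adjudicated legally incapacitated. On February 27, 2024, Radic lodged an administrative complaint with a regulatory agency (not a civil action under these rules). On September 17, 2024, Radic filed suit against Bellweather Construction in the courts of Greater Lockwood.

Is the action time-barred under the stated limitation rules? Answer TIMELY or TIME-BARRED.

TIME-BARRED

Taking the later of the act (April 13, 2018) and discovery (October 21, 2018), the claim accrued on October 21, 2018.
Adding the 4 years base period to October 21, 2018 gives a deadline of October 21, 2022, before any tolling.
The period was tolled for 287 days by the automatic bankruptcy stay (March 26, 2021 to January 7, 2022), pushing the deadline to August 4, 2023.
The period was tolled for 168 days by the emergency suspension of filing deadlines (January 18, 2023 to July 5, 2023), pushing the deadline to January 19, 2024.
The plaintiff's legal incapacity from October 18, 2023 to April 24, 2024 tolled the period for 189 days, extending the deadline to July 26, 2024.
None of the other events listed affects the running of the period under the stated rules.
Radic filed on September 17, 2024, after the July 26, 2024 deadline, so the action is time-barred.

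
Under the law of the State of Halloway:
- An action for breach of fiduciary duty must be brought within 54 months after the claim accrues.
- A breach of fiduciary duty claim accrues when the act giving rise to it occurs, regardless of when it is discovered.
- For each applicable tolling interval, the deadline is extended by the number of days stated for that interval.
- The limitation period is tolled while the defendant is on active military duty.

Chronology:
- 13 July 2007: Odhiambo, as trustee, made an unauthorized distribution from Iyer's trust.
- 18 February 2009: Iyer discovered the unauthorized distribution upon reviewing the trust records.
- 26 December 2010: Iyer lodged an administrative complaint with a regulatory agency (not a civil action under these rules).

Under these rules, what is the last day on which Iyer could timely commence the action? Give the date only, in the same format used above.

Because the rule ties accrual to occurrence, the claim accrued on 13 July 2007, not on the 18 February 2009 discovery date.
54 months from 13 July 2007 is 13 January 2012.
None of the other events listed affects the running of the period under the stated rules.

13 January 2012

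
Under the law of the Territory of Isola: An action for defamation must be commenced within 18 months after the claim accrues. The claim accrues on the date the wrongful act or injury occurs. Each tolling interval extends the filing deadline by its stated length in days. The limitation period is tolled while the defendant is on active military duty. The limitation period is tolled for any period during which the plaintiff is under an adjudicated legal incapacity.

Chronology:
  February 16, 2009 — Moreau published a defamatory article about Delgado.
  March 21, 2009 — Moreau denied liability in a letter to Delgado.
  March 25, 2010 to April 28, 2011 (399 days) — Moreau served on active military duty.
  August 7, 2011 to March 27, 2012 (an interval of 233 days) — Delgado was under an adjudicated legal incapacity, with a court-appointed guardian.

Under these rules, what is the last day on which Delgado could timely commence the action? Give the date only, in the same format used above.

May 9, 2012

The claim accrued on February 16, 2009, when the wrongful act occurred.
The untolled deadline — 18 months after February 16, 2009 — is August 16, 2010.
The defendant's active military service from March 25, 2010 to April 28, 2011 tolled the period for 399 days, extending the deadline to September 19, 2011.
The plaintiff's legal incapacity from August 7, 2011 to March 27, 2012 tolled the period for 233 days, extending the deadline to May 9, 2012.
Nothing else in the chronology tolls or restarts the period.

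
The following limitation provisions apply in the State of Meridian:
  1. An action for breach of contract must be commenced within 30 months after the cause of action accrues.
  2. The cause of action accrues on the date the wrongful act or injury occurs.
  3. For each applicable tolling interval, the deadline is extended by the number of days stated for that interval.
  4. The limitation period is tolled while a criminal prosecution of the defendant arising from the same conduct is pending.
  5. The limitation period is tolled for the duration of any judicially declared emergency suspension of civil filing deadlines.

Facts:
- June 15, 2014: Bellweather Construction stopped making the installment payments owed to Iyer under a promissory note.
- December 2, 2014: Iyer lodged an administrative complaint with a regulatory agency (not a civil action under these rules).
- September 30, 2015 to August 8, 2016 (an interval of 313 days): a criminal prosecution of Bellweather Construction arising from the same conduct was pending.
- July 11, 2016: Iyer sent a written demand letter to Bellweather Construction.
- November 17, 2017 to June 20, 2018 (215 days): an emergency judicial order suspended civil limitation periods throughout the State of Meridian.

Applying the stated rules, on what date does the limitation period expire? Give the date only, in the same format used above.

October 24, 2017

The limitation period began to run on June 15, 2014.
The untolled deadline — 30 months after June 15, 2014 — is December 15, 2016.
Because the pending criminal prosecution ran from September 30, 2015 to August 8, 2016, the deadline is extended by 313 days to October 24, 2017.
The emergency suspension of filing deadlines starting November 17, 2017 came too late — the period had run on October 24, 2017 — and so does not extend the deadline.
The other events in the timeline have no effect on the limitation period under the stated rules.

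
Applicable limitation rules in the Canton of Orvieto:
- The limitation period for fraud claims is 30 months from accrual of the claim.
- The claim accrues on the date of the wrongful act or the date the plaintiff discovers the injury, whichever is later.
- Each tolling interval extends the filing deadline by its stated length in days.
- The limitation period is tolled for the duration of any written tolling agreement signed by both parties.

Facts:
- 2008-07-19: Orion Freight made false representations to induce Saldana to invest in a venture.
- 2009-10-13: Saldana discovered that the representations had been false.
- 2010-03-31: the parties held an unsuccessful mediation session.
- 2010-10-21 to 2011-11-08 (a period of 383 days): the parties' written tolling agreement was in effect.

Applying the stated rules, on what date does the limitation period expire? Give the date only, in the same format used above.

2013-05-01

The claim accrued on 2009-10-13 — the later of the 2008-07-19 act and the 2009-10-13 discovery.
Adding the 30 months base period to 2009-10-13 gives a deadline of 2012-04-13, before any tolling.
Because the written tolling agreement ran from 2010-10-21 to 2011-11-08, the deadline is extended by 383 days to 2013-05-01.
Nothing else in the chronology tolls or restarts the period.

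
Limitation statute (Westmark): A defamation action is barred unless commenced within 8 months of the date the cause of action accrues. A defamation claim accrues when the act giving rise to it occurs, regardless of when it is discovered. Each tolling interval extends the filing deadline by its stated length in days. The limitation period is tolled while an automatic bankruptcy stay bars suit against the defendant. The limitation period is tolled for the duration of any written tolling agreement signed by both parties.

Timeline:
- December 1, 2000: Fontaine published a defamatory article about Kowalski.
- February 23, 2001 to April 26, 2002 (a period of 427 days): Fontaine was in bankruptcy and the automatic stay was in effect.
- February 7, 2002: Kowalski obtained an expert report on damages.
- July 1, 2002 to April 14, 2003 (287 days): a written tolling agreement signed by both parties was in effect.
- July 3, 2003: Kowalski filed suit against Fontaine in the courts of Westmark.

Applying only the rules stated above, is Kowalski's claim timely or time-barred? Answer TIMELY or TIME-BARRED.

The claim accrued on December 1, 2000, when the wrongful act occurred.
8 months from December 1, 2000 is August 1, 2001.
The period was tolled for 427 days by the automatic bankruptcy stay (February 23, 2001 to April 26, 2002), pushing the deadline to October 2, 2002.
The written tolling agreement from July 1, 2002 to April 14, 2003 tolled the period for 287 days, extending the deadline to July 16, 2003.
The other events in the timeline have no effect on the limitation period under the stated rules.
Kowalski filed on July 3, 2003, before the July 16, 2003 deadline, so the action is timely.

TIMELY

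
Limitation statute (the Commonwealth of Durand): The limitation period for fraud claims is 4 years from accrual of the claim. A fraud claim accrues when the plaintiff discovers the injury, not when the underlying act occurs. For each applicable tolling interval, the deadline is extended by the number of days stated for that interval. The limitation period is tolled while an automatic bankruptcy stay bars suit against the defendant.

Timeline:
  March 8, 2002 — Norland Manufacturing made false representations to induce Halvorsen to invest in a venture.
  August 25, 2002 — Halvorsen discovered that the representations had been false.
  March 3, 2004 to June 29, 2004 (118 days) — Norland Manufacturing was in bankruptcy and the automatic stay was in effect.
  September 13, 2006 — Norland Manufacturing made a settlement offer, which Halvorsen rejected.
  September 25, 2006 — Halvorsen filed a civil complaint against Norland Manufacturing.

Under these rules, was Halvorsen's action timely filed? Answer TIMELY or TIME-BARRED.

The claim did not accrue until Halvorsen discovered the injury on August 25, 2002; the March 8, 2002 act date does not start the clock under the stated rule.
4 years from August 25, 2002 is August 25, 2006.
Because the automatic bankruptcy stay ran from March 3, 2004 to June 29, 2004, the deadline is extended by 118 days to December 21, 2006.
None of the other events listed affects the running of the period under the stated rules.
Halvorsen filed on September 25, 2006, before the December 21, 2006 deadline, so the action is timely.

TIMELY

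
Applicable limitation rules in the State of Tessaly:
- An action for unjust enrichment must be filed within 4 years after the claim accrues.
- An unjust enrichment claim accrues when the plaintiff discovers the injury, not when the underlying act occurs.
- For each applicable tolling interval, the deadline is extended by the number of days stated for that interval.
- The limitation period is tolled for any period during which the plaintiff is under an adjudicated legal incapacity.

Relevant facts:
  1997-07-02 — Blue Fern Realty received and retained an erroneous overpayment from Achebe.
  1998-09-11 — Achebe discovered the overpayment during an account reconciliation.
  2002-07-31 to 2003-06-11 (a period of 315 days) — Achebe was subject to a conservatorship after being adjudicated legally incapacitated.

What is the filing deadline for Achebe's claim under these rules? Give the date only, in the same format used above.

2003-07-23

Accrual is tied to discovery, so the period began on 1998-09-11 rather than on 1997-07-02 when the act occurred.
4 years from 1998-09-11 is 2002-09-11.
The period was tolled for 315 days by the plaintiff's legal incapacity (2002-07-31 to 2003-06-11), pushing the deadline to 2003-07-23.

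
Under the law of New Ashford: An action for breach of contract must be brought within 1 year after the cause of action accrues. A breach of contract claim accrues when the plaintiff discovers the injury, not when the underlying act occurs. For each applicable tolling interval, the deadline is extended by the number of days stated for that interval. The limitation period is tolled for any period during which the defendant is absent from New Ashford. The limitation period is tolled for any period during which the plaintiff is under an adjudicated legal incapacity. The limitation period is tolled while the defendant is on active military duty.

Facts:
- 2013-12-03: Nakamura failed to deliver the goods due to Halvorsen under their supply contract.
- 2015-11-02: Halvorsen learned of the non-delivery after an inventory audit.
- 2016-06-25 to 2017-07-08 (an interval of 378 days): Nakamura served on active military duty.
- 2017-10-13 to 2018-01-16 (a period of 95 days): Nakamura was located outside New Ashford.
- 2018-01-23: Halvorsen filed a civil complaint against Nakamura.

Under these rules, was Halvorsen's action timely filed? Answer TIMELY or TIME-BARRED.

Accrual is tied to discovery, so the period began on 2015-11-02 rather than on 2013-12-03 when the act occurred.
1 year from 2015-11-02 is 2016-11-02.
The defendant's active military service from 2016-06-25 to 2017-07-08 tolled the period for 378 days, extending the deadline to 2017-11-15.
The period was tolled for 95 days by the defendant's absence from the jurisdiction (2017-10-13 to 2018-01-16), pushing the deadline to 2018-02-18.
Filing on 2018-01-23 beat the 2018-02-18 deadline — the action is timely.

TIMELY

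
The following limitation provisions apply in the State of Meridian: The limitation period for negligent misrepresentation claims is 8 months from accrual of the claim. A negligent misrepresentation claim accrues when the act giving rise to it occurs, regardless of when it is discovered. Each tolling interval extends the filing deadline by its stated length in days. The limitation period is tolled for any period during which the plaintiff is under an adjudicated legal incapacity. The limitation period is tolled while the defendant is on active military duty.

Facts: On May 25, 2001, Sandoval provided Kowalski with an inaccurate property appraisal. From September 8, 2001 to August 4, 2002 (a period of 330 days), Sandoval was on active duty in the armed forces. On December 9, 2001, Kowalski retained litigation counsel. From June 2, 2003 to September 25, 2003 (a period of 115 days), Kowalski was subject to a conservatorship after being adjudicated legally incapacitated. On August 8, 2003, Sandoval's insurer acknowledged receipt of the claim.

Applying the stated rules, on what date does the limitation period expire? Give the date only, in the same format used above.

The limitation period began to run on May 25, 2001.
8 months from May 25, 2001 is January 25, 2002.
Because the defendant's active military service ran from September 8, 2001 to August 4, 2002, the deadline is extended by 330 days to December 21, 2002.
By the time the plaintiff's legal incapacity began on June 2, 2003, the limitation period had already expired on December 21, 2002; that interval cannot revive it.
None of the other events listed affects the running of the period under the stated rules.

December 21, 2002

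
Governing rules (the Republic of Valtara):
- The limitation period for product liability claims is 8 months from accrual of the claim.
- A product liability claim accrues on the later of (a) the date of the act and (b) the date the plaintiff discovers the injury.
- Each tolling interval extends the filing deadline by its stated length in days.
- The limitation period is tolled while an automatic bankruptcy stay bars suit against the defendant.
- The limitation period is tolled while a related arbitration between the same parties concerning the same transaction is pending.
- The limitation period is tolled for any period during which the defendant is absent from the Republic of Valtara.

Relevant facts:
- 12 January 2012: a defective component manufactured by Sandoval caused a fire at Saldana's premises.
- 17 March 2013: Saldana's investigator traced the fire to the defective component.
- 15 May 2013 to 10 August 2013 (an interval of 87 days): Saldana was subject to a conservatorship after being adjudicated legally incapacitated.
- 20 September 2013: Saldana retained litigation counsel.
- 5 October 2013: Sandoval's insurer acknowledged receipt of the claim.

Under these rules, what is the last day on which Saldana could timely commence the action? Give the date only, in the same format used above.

17 November 2013

Taking the later of the act (12 January 2012) and discovery (17 March 2013), the claim accrued on 17 March 2013.
8 months from 17 March 2013 is 17 November 2013.
Although the plaintiff's incapacity ran from 15 May 2013 to 10 August 2013, the stated rules do not make that a tolling event, so it is disregarded.
Nothing else in the chronology tolls or restarts the period.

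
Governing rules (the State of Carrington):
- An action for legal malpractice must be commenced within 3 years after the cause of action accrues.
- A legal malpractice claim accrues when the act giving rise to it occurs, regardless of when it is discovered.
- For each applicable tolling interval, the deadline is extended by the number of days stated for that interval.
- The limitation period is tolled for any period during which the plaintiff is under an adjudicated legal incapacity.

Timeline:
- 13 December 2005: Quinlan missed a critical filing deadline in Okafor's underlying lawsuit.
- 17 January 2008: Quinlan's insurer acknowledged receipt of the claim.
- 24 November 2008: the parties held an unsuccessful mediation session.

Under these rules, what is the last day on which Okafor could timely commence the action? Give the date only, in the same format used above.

The limitation period began to run on 13 December 2005.
The untolled deadline — 3 years after 13 December 2005 — is 13 December 2008.
Nothing else in the chronology tolls or restarts the period.

13 December 2008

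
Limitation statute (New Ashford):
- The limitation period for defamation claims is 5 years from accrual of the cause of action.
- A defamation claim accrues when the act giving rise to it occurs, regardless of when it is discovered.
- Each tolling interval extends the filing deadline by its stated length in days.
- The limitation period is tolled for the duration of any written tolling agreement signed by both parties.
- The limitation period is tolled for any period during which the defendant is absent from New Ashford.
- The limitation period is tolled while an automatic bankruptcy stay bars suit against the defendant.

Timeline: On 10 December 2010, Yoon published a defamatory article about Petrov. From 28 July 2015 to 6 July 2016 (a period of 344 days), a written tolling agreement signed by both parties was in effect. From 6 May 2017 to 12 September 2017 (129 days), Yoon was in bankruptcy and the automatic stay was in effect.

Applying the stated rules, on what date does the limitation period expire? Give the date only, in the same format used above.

The claim accrued on 10 December 2010, when the wrongful act occurred.
Adding the 5 years base period to 10 December 2010 gives a deadline of 10 December 2015, before any tolling.
Because the written tolling agreement ran from 28 July 2015 to 6 July 2016, the deadline is extended by 344 days to 18 November 2016.
The automatic bankruptcy stay from 6 May 2017 to 12 September 2017 began after the period had already run on 18 November 2016, so it has no tolling effect.

18 November 2016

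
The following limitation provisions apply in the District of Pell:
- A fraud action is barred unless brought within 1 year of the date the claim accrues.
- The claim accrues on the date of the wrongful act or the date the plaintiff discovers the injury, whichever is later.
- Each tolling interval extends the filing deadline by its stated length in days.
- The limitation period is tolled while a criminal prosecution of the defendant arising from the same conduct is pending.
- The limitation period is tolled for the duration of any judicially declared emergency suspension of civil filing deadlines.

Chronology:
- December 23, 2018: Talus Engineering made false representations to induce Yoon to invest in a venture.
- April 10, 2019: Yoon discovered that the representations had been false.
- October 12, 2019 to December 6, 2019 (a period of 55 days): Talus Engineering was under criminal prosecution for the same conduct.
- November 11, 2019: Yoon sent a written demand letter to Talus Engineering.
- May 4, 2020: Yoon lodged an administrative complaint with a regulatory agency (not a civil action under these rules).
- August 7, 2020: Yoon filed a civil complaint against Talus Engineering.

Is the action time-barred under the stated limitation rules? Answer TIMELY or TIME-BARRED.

TIME-BARRED

Taking the later of the act (December 23, 2018) and discovery (April 10, 2019), the claim accrued on April 10, 2019.
The untolled deadline — 1 year after April 10, 2019 — is April 10, 2020.
The period was tolled for 55 days by the pending criminal prosecution (October 12, 2019 to December 6, 2019), pushing the deadline to June 4, 2020.
None of the other events listed affects the running of the period under the stated rules.
Yoon filed on August 7, 2020, after the June 4, 2020 deadline, so the action is time-barred.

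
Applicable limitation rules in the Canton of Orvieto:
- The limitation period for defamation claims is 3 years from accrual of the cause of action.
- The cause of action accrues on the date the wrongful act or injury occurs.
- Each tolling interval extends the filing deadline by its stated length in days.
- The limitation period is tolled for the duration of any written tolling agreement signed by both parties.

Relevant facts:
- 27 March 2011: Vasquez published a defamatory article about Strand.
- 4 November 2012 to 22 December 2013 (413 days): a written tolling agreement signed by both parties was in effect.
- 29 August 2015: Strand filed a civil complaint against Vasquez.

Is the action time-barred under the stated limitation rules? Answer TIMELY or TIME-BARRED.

TIME-BARRED

The cause of action accrued on 27 March 2011, the date of the act.
3 years from 27 March 2011 is 27 March 2014.
Because the written tolling agreement ran from 4 November 2012 to 22 December 2013, the deadline is extended by 413 days to 14 May 2015.
Strand filed on 29 August 2015, after the 14 May 2015 deadline, so the action is time-barred.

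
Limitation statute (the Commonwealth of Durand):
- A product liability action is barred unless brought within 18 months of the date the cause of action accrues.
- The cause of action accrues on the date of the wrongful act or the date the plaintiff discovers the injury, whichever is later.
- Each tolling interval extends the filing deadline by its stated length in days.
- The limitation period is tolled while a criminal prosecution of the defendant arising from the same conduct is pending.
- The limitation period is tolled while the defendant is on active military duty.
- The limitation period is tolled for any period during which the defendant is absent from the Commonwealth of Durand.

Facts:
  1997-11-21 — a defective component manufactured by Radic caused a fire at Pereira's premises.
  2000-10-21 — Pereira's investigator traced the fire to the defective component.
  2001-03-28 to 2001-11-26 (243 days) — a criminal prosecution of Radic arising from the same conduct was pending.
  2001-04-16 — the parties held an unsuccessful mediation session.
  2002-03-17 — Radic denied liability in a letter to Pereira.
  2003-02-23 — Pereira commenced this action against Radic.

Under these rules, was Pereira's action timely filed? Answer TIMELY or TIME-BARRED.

Because discovery on 2000-10-21 post-dates the 1997-11-21 act, accrual under the later-of rule falls on 2000-10-21.
18 months from 2000-10-21 is 2002-04-21.
Because the pending criminal prosecution ran from 2001-03-28 to 2001-11-26, the deadline is extended by 243 days to 2002-12-20.
The other events in the timeline have no effect on the limitation period under the stated rules.
Filing on 2003-02-23 missed the 2002-12-20 deadline — the action is time-barred.

TIME-BARRED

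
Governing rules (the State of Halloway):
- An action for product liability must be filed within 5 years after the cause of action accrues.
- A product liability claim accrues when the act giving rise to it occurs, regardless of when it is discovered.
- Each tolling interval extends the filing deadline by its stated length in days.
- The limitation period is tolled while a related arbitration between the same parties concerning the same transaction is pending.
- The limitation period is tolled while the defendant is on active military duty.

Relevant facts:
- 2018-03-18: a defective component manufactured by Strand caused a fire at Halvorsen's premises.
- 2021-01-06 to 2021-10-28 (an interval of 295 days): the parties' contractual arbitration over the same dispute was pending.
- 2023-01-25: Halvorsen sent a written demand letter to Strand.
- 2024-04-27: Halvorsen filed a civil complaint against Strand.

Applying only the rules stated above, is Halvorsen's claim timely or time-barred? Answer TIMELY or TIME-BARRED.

The claim accrued on 2018-03-18, when the wrongful act occurred.
The untolled deadline — 5 years after 2018-03-18 — is 2023-03-18.
The pending related arbitration from 2021-01-06 to 2021-10-28 tolled the period for 295 days, extending the deadline to 2024-01-07.
The other events in the timeline have no effect on the limitation period under the stated rules.
The 2024-04-27 filing falls after the 2024-01-07 deadline; the claim is time-barred.

TIME-BARRED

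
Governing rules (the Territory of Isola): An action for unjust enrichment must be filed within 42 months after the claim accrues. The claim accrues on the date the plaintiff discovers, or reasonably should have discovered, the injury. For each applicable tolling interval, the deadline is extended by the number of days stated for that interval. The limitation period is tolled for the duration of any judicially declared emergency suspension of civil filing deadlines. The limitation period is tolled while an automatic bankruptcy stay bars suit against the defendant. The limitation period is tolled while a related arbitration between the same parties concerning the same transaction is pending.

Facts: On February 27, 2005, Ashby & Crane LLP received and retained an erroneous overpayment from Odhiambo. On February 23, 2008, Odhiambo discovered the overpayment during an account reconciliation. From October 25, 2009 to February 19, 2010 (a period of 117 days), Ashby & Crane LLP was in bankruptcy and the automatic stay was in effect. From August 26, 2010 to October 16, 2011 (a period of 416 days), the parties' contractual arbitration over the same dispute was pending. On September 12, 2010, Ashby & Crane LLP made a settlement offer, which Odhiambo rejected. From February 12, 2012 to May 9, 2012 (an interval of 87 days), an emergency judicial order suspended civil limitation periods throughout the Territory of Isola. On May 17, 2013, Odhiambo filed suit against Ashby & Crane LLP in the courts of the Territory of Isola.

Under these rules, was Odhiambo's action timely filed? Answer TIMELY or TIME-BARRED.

Under the discovery rule, the claim accrued on February 23, 2008, when Odhiambo discovered the injury — not on the February 27, 2005 date of the underlying act.
The untolled deadline — 42 months after February 23, 2008 — is August 23, 2011.
The period was tolled for 117 days by the automatic bankruptcy stay (October 25, 2009 to February 19, 2010), pushing the deadline to December 18, 2011.
The period was tolled for 416 days by the pending related arbitration (August 26, 2010 to October 16, 2011), pushing the deadline to February 6, 2013.
Because the emergency suspension of filing deadlines ran from February 12, 2012 to May 9, 2012, the deadline is extended by 87 days to May 4, 2013.
The other events in the timeline have no effect on the limitation period under the stated rules.
Odhiambo filed on May 17, 2013, after the May 4, 2013 deadline, so the action is time-barred.

TIME-BARRED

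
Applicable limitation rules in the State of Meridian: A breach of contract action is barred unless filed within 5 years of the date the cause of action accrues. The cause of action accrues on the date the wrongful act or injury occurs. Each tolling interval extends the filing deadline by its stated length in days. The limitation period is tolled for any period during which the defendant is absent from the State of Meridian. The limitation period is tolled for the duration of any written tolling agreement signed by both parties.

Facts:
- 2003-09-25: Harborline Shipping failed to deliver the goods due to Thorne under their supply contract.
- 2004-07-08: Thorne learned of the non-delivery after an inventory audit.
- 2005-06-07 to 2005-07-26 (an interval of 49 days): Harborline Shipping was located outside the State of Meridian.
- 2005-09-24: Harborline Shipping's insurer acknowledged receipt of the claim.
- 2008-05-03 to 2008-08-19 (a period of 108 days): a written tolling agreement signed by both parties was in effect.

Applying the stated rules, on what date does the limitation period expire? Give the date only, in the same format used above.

Accrual is governed by the date of the act, so the period began to run on 2003-09-25; the later discovery on 2004-07-08 is irrelevant under the stated rule.
Adding the 5 years base period to 2003-09-25 gives a deadline of 2008-09-25, before any tolling.
The defendant's absence from the jurisdiction from 2005-06-07 to 2005-07-26 tolled the period for 49 days, extending the deadline to 2008-11-13.
Because the written tolling agreement ran from 2008-05-03 to 2008-08-19, the deadline is extended by 108 days to 2009-03-01.
None of the other events listed affects the running of the period under the stated rules.

2009-03-01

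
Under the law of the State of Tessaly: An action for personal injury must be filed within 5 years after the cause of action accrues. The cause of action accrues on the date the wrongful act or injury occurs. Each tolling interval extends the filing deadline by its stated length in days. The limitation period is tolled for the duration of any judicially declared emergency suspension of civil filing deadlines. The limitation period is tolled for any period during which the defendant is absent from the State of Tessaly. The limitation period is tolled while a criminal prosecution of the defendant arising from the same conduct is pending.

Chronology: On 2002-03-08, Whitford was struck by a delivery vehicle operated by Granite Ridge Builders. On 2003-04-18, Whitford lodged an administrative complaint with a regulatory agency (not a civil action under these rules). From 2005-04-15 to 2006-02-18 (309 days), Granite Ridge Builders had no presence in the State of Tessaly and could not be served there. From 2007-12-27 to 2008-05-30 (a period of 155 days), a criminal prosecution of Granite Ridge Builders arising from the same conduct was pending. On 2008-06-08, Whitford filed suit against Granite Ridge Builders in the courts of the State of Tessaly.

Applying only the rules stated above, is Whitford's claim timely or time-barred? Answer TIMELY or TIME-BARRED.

TIMELY

The limitation period began to run on 2002-03-08.
Adding the 5 years base period to 2002-03-08 gives a deadline of 2007-03-08, before any tolling.
The defendant's absence from the jurisdiction from 2005-04-15 to 2006-02-18 tolled the period for 309 days, extending the deadline to 2008-01-11.
Because the pending criminal prosecution ran from 2007-12-27 to 2008-05-30, the deadline is extended by 155 days to 2008-06-14.
The other events in the timeline have no effect on the limitation period under the stated rules.
Whitford filed on 2008-06-08, before the 2008-06-14 deadline, so the action is timely.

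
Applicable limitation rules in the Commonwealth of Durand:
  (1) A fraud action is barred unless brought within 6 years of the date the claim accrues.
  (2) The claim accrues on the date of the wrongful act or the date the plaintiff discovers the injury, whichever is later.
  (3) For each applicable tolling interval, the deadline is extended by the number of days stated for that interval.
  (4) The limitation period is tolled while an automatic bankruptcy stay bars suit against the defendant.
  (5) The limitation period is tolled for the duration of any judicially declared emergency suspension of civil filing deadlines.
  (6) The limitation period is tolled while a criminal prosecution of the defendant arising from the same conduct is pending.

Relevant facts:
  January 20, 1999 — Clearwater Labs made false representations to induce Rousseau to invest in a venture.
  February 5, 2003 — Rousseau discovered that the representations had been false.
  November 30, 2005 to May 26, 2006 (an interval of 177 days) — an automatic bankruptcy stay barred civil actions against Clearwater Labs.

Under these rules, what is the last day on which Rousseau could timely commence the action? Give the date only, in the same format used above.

August 1, 2009

Because discovery on February 5, 2003 post-dates the January 20, 1999 act, accrual under the later-of rule falls on February 5, 2003.
Adding the 6 years base period to February 5, 2003 gives a deadline of February 5, 2009, before any tolling.
The period was tolled for 177 days by the automatic bankruptcy stay (November 30, 2005 to May 26, 2006), pushing the deadline to August 1, 2009.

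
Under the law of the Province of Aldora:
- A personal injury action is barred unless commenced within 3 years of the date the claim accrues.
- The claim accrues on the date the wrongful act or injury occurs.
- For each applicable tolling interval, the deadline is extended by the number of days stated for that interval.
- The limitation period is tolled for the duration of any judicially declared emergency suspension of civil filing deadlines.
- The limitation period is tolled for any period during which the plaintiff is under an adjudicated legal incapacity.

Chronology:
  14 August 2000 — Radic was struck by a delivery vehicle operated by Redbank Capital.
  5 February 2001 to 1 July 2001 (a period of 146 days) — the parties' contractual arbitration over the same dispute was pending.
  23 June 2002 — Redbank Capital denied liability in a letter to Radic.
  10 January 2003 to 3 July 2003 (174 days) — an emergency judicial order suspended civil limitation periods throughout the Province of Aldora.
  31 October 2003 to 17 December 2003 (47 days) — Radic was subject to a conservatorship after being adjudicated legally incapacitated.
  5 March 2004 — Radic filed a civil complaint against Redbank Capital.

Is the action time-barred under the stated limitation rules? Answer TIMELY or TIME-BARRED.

The limitation period began to run on 14 August 2000.
3 years from 14 August 2000 is 14 August 2003.
The emergency suspension of filing deadlines from 10 January 2003 to 3 July 2003 tolled the period for 174 days, extending the deadline to 4 February 2004.
Because the plaintiff's legal incapacity ran from 31 October 2003 to 17 December 2003, the deadline is extended by 47 days to 22 March 2004.
The pending related arbitration from 5 February 2001 to 1 July 2001 does not toll the period, because no stated rule makes a pending arbitration a tolling event.
Nothing else in the chronology tolls or restarts the period.
The 5 March 2004 filing precedes the 22 March 2004 deadline; the claim is timely.

TIMELY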